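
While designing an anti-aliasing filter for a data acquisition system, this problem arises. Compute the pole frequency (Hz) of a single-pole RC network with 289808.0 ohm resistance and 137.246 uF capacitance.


Cutoff frequency of a first-order RC filter:
fc = 1 / (2 * pi * R * C)
C = 137.246 uF = 0.000137246 F
fc = 1 / (2 * pi * 289808.0 * 0.000137246)
   = 1 / 249.91362502033
   = 0.004001 Hz

0.004001 Hz


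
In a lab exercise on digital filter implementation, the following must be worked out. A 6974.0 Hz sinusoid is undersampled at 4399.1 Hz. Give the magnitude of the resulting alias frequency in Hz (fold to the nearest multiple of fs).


Compute the nearest integer multiple of fs to the signal:
n = round(6974.0 / 4399.1) = 2
f_alias = |6974.0 - 2 * 4399.1|
        = |6974.0 - 8798.2|
        = 1824.2 Hz

1824.2


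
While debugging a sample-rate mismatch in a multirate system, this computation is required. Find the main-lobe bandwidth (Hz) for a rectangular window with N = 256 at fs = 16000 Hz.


Main lobe width for a rectangular window:
Width = 2 * fs / N
      = 2 * 16000 / 256
      = 32000 / 256
      = 125.0 Hz

125.0 Hz


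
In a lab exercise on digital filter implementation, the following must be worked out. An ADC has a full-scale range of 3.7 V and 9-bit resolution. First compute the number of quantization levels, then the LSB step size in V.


Step 1 — number of quantization levels:
L = 2^N = 2^9 = 512

Step 2 — LSB step size:
delta = Vfs / L
      = 3.7 / 512
      = 0.00722656 V

Levels = 512; step size = 0.00722656 V


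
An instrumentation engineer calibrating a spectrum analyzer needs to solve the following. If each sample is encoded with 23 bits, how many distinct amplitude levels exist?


Number of quantization levels = 2^N
= 2^23
= 8388608

8388608


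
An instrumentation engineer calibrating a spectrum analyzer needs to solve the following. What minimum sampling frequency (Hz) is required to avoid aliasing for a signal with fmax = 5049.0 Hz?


The Nyquist rate is twice the maximum frequency component.
fs_min = 2 * fmax
      = 2 * 5049.0
      = 10098.0 Hz

10098.0


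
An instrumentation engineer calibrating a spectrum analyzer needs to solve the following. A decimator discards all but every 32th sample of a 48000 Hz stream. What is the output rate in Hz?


Decimation reduces the sample rate:
fs_out = fs_in / M
       = 48000 / 32
       = 1500.0 Hz

1500.0 Hz


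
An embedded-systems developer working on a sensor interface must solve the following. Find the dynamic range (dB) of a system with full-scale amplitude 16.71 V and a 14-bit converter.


Dynamic range from full-scale to LSB:
V_min = V_max / 2^bits = 16.71 / 2^14
DR = 20 * log10(V_max / V_min)
   = 20 * log10(2^14)
   = 20 * 14 * log10(2)
   = 84.29 dB

84.29 dB


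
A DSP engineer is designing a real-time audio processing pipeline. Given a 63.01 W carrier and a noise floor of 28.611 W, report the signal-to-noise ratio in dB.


SNR in decibels:
SNR = 10 * log10(Ps / Pn)
    = 10 * log10(63.01 / 28.611)
    = 10 * log10(2.2023)
    = 10 * 0.3429
    = 3.43 dB

3.43 dB


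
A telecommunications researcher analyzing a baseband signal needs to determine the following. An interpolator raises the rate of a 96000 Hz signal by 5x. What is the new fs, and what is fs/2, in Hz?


Step 1 — output sample rate after interpolation by L:
fs_out = L * fs_in = 5 * 96000 = 480000 Hz

Step 2 — Nyquist frequency of the output stream:
f_Nyq = fs_out / 2 = 480000 / 2 = 240000.0 Hz

fs_out = 480000 Hz; f_Nyquist = 240000.0 Hz


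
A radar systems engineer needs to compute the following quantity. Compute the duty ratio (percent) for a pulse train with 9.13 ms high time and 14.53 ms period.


Duty cycle as a percentage:
DC = (t_on / T) * 100
   = (9.13 / 14.53) * 100
   = 0.628355 * 100
   = 62.84 %

62.84 %


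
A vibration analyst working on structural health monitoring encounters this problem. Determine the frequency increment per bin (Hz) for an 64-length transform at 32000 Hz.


DFT frequency resolution:
df = fs / N
   = 32000 / 64
   = 500.0 Hz

500.0 Hz


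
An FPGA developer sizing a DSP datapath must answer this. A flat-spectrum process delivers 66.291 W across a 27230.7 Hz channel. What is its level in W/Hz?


Power spectral density:
PSD = P / BW
    = 66.291 / 27230.7
    = 0.00243442 W/Hz

0.00243442 W/Hz


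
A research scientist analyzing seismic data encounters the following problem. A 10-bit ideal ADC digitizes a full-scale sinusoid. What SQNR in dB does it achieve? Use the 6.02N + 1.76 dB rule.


Theoretical SNR for a full-scale sinusoid:
SNR = 6.02 * N + 1.76
    = 6.02 * 10 + 1.76
    = 60.2 + 1.76
    = 61.96 dB

61.96 dB


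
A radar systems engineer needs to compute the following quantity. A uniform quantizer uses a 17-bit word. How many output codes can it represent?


Number of quantization levels = 2^N
= 2^17
= 131072

131072


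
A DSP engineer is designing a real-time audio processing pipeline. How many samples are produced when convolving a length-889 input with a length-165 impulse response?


Linear convolution output length:
L = N + M - 1
  = 889 + 165 - 1
  = 1053 samples

1053


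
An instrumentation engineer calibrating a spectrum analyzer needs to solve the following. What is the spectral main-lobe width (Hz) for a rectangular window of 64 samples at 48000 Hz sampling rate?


Main lobe width for a rectangular window:
Width = 2 * fs / N
      = 2 * 48000 / 64
      = 96000 / 64
      = 1500.0 Hz

1500.0 Hz


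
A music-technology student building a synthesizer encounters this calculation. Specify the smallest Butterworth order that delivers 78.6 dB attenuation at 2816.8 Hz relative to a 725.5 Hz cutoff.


Butterworth filter order formula:
n = log10(10^(A/10) - 1) / (2 * log10(f_stop/f_pass))
10^(78.6/10) - 1 = 72443595.0075
f_stop/f_pass = 2816.8 / 725.5 = 3.8826
n = 6.671 -> ceil = 7

7


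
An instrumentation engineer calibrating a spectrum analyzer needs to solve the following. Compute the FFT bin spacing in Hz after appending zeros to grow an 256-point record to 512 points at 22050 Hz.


Frequency resolution after zero-padding:
N_padded = 256 * 2 = 512
df = fs / N_padded
   = 22050 / 512
   = 43.0664 Hz

43.0664 Hz


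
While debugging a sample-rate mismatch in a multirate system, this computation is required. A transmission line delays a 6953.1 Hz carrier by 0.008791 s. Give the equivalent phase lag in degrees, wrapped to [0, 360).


Phase shift from frequency and time delay:
phi = 360 * f * t_delay
    = 360 * 6953.1 * 0.008791
    = 22004.89 degrees
    mod 360 = 44.89 degrees

44.89 degrees


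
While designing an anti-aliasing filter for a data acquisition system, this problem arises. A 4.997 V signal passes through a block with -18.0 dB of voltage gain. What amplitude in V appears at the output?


Output voltage from dB gain:
V_out = V_in * 10^(gain_dB / 20)
      = 4.997 * 10^(-18.0 / 20)
      = 4.997 * 0.125893
      = 0.6291 V

0.6291 V


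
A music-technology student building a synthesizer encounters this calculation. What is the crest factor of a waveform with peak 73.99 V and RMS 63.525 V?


Crest factor is the ratio of peak to RMS:
CF = V_peak / V_rms
   = 73.99 / 63.525
   = 1.1647

1.1647


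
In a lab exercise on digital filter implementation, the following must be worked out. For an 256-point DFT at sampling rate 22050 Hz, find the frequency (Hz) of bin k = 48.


Frequency of DFT bin k:
f_k = k * fs / N
    = 48 * 22050 / 256
    = 1058400 / 256
    = 4134.375 Hz

4134.375 Hz


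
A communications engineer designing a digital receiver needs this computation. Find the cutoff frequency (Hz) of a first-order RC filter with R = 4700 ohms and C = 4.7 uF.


Cutoff frequency of a first-order RC filter:
fc = 1 / (2 * pi * R * C)
C = 4.7 uF = 4.7e-06 F
fc = 1 / (2 * pi * 4700 * 4.7e-06)
   = 1 / 0.1387955634356
   = 7.204841 Hz

7.204841 Hz


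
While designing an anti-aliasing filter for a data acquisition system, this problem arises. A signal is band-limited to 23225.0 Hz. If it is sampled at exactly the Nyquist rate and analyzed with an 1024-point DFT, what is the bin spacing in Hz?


Step 1 — Nyquist sampling rate:
fs = 2 * fmax = 2 * 23225.0 = 46450.0 Hz

Step 2 — DFT bin spacing:
df = fs / N = 46450.0 / 1024 = 45.3613 Hz

45.3613 Hz


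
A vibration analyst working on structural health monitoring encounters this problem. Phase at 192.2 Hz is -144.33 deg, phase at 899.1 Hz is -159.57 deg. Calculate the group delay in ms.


Group delay from phase difference:
tau = -d(phi)/d(omega)
d(phi) = -15.24 deg = -0.265988 rad
d(omega) = 2*pi*(899.1 - 192.2) = 4441.5837 rad/s
tau = -(-0.265988) / 4441.5837
    = 0.0599 ms

0.0599 ms


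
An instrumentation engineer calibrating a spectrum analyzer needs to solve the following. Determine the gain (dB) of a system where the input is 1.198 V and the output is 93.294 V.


Voltage gain in dB:
G = 20 * log10(Vout / Vin)
  = 20 * log10(93.294 / 1.198)
  = 20 * log10(77.874791)
  = 20 * 1.891397
  = 37.83 dB

37.83 dB


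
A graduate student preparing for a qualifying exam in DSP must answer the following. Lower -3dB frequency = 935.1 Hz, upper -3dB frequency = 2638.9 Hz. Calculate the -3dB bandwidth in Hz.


Bandwidth is the difference of -3dB frequencies:
BW = f_high - f_low
   = 2638.9 - 935.1
   = 1703.8 Hz

1703.8 Hz


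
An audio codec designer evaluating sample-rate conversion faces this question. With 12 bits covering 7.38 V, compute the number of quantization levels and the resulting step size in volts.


Step 1 — number of quantization levels:
L = 2^N = 2^12 = 4096

Step 2 — LSB step size:
delta = Vfs / L
      = 7.38 / 4096
      = 0.00180176 V

Levels = 4096; step size = 0.00180176 V


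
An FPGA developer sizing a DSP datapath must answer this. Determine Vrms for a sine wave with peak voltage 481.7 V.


RMS voltage for a sinusoidal waveform:
V_rms = V_peak / sqrt(2)
      = 481.7 / 1.414214
      = 340.613 V

340.613 V


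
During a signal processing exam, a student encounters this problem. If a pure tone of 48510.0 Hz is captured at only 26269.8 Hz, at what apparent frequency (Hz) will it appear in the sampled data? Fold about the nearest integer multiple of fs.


Compute the nearest integer multiple of fs to the signal:
n = round(48510.0 / 26269.8) = 2
f_alias = |48510.0 - 2 * 26269.8|
        = |48510.0 - 52539.6|
        = 4029.6 Hz

4029.6


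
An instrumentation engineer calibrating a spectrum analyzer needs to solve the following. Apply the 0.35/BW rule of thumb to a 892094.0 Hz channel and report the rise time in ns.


Rise time from bandwidth relationship:
tr = 0.35 / BW
   = 0.35 / 892094.0
   = 3.923353369e-07 s
   = 392.3353 ns

392.3353 ns


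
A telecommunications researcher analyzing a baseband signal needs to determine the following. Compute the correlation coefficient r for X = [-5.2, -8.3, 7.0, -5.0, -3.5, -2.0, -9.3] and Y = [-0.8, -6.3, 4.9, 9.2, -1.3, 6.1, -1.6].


Pearson correlation coefficient (population):
r = cov(X,Y) / (std(X) * std(Y))
Mean X = -3.7571, Mean Y = 1.4571
Cov(X,Y) = 12.900408
Std(X) = 4.983647, Std(Y) = 5.008238
r = 0.5169

0.5169


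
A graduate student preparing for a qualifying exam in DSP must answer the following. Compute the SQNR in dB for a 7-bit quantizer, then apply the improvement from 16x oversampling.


Step 1 — baseline SQNR at Nyquist:
SQNR_base = 6.02*N + 1.76
          = 6.02*7 + 1.76
          = 43.9 dB

Step 2 — oversampling processing gain:
G = 10*log10(OSR) = 10*log10(16) = 12.04 dB

Step 3 — total:
SQNR_total = 43.9 + 12.04 = 55.94 dB

Base SQNR = 43.9 dB; oversampled SQNR = 55.94 dB


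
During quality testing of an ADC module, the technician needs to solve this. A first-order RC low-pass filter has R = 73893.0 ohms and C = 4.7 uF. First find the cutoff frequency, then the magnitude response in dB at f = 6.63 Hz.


Step 1 — cutoff frequency:
fc = 1 / (2*pi*R*C)
C = 4.7 uF = 4.7e-06 F
fc = 1 / (2*pi*73893.0*4.7e-06)
   = 0.458267 Hz

Step 2 — magnitude at f = 6.63 Hz:
|H(f)| = 1 / sqrt(1 + (f/fc)^2)
f/fc = 6.63 / 0.458267 = 14.467548
|H| = 1 / sqrt(1 + 209.309945) = 0.0689557
|H|_dB = 20*log10(0.0689557) = -23.23 dB

fc = 0.458267 Hz; |H(6.63 Hz)| = -23.23 dB


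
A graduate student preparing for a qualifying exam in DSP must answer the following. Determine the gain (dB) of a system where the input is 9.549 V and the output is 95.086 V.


Voltage gain in dB:
G = 20 * log10(Vout / Vin)
  = 20 * log10(95.086 / 9.549)
  = 20 * log10(9.957692)
  = 20 * 0.998159
  = 19.96 dB

19.96 dB


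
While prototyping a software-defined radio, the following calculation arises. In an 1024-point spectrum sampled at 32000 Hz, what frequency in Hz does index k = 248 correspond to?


Frequency of DFT bin k:
f_k = k * fs / N
    = 248 * 32000 / 1024
    = 7936000 / 1024
    = 7750.0 Hz

7750.0 Hz


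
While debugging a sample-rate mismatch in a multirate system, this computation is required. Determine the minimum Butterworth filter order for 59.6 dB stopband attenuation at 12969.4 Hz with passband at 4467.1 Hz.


Butterworth filter order formula:
n = log10(10^(A/10) - 1) / (2 * log10(f_stop/f_pass))
10^(59.6/10) - 1 = 912009.8394
f_stop/f_pass = 12969.4 / 4467.1 = 2.9033
n = 6.4378 -> ceil = 7

7


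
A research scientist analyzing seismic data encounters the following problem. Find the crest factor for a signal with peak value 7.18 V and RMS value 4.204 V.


Crest factor is the ratio of peak to RMS:
CF = V_peak / V_rms
   = 7.18 / 4.204
   = 1.7079

1.7079


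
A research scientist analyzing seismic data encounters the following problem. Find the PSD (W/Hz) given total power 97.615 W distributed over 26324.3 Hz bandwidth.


Power spectral density:
PSD = P / BW
    = 97.615 / 26324.3
    = 0.00370817 W/Hz

0.00370817 W/Hz


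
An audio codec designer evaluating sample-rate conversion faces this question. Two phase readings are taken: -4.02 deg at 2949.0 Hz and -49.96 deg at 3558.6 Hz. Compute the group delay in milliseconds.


Group delay from phase difference:
tau = -d(phi)/d(omega)
d(phi) = -45.94 deg = -0.801804 rad
d(omega) = 2*pi*(3558.6 - 2949.0) = 3830.2298 rad/s
tau = -(-0.801804) / 3830.2298
    = 0.2093 ms

0.2093 ms


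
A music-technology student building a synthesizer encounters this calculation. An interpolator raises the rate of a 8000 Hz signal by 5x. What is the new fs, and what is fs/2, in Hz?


Step 1 — output sample rate after interpolation by L:
fs_out = L * fs_in = 5 * 8000 = 40000 Hz

Step 2 — Nyquist frequency of the output stream:
f_Nyq = fs_out / 2 = 40000 / 2 = 20000.0 Hz

fs_out = 40000 Hz; f_Nyquist = 20000.0 Hz


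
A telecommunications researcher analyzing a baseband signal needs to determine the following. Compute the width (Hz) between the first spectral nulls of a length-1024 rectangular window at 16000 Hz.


Main lobe width for a rectangular window:
Width = 2 * fs / N
      = 2 * 16000 / 1024
      = 32000 / 1024
      = 31.25 Hz

31.25 Hz


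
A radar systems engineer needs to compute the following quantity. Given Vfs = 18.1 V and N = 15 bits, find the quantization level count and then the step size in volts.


Step 1 — number of quantization levels:
L = 2^N = 2^15 = 32768

Step 2 — LSB step size:
delta = Vfs / L
      = 18.1 / 32768
      = 0.00055237 V

Levels = 32768; step size = 0.00055237 V


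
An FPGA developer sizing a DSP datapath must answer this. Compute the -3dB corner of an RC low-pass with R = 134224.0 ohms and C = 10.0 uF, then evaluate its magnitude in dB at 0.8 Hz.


Step 1 — cutoff frequency:
fc = 1 / (2*pi*R*C)
C = 10.0 uF = 1e-05 F
fc = 1 / (2*pi*134224.0*1e-05)
   = 0.118574 Hz

Step 2 — magnitude at f = 0.8 Hz:
|H(f)| = 1 / sqrt(1 + (f/fc)^2)
f/fc = 0.8 / 0.118574 = 6.746842
|H| = 1 / sqrt(1 + 45.519877) = 0.1466158
|H|_dB = 20*log10(0.1466158) = -16.68 dB

fc = 0.118574 Hz; |H(0.8 Hz)| = -16.68 dB


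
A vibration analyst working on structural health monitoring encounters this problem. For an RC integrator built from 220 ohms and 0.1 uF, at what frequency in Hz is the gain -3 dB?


Cutoff frequency of a first-order RC filter:
fc = 1 / (2 * pi * R * C)
C = 0.1 uF = 1e-07 F
fc = 1 / (2 * pi * 220 * 1e-07)
   = 1 / 0.00013823007675795
   = 7234.315595 Hz

7234.315595 Hz


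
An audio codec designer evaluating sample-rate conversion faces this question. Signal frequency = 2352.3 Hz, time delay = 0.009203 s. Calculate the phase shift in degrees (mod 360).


Phase shift from frequency and time delay:
phi = 360 * f * t_delay
    = 360 * 2352.3 * 0.009203
    = 7793.36 degrees
    mod 360 = 233.36 degrees

233.36 degrees


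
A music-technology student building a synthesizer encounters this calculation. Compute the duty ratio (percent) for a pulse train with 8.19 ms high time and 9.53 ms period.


Duty cycle as a percentage:
DC = (t_on / T) * 100
   = (8.19 / 9.53) * 100
   = 0.859391 * 100
   = 85.94 %

85.94 %


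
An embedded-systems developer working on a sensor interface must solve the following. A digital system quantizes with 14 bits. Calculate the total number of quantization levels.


Number of quantization levels = 2^N
= 2^14
= 16384

16384


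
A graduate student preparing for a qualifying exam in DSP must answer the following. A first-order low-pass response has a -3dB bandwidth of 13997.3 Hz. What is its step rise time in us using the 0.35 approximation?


Rise time from bandwidth relationship:
tr = 0.35 / BW
   = 0.35 / 13997.3
   = 2.500482236e-05 s
   = 25.0048 us

25.0048 us


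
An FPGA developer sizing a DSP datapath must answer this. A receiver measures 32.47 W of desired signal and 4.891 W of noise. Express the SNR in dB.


SNR in decibels:
SNR = 10 * log10(Ps / Pn)
    = 10 * log10(32.47 / 4.891)
    = 10 * log10(6.6387)
    = 10 * 0.8221
    = 8.22 dB

8.22 dB


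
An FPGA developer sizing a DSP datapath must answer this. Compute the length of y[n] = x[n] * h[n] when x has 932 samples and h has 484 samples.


Linear convolution output length:
L = N + M - 1
  = 932 + 484 - 1
  = 1415 samples

1415


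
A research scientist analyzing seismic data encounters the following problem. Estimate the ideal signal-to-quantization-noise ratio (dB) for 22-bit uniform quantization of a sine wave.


Theoretical SNR for a full-scale sinusoid:
SNR = 6.02 * N + 1.76
    = 6.02 * 22 + 1.76
    = 132.44 + 1.76
    = 134.2 dB

134.2 dB


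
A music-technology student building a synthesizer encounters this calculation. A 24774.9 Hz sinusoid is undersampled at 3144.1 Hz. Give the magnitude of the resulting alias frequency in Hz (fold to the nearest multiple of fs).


Compute the nearest integer multiple of fs to the signal:
n = round(24774.9 / 3144.1) = 8
f_alias = |24774.9 - 8 * 3144.1|
        = |24774.9 - 25152.8|
        = 377.9 Hz

377.9


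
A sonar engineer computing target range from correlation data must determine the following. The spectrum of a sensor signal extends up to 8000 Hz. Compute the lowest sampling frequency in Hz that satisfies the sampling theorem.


The Nyquist rate is twice the maximum frequency component.
fs_min = 2 * fmax
      = 2 * 8000
      = 16000 Hz

16000


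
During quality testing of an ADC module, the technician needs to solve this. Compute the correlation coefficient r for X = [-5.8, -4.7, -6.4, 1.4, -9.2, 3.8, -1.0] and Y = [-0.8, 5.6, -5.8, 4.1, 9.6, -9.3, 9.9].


Pearson correlation coefficient (population):
r = cov(X,Y) / (std(X) * std(Y))
Mean X = -3.1286, Mean Y = 1.9
Cov(X,Y) = -10.11
Std(X) = 4.313008, Std(Y) = 6.905898
r = -0.3394

-0.3394


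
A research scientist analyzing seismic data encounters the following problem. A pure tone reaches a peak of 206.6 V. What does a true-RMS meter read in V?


RMS voltage for a sinusoidal waveform:
V_rms = V_peak / sqrt(2)
      = 206.6 / 1.414214
      = 146.088 V

146.088 V


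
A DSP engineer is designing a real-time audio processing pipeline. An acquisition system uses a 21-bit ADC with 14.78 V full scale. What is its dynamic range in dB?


Dynamic range from full-scale to LSB:
V_min = V_max / 2^bits = 14.78 / 2^21
DR = 20 * log10(V_max / V_min)
   = 20 * log10(2^21)
   = 20 * 21 * log10(2)
   = 126.43 dB

126.43 dB


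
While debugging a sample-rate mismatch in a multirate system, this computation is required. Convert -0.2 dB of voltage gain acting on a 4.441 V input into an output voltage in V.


Output voltage from dB gain:
V_out = V_in * 10^(gain_dB / 20)
      = 4.441 * 10^(-0.2 / 20)
      = 4.441 * 0.977237
      = 4.3399 V

4.3399 V


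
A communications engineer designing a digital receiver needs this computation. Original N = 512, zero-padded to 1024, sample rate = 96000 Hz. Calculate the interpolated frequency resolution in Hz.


Frequency resolution after zero-padding:
N_padded = 512 * 2 = 1024
df = fs / N_padded
   = 96000 / 1024
   = 93.75 Hz

93.75 Hz


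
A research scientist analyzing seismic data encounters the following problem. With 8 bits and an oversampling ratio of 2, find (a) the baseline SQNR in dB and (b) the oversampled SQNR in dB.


Step 1 — baseline SQNR at Nyquist:
SQNR_base = 6.02*N + 1.76
          = 6.02*8 + 1.76
          = 49.92 dB

Step 2 — oversampling processing gain:
G = 10*log10(OSR) = 10*log10(2) = 3.01 dB

Step 3 — total:
SQNR_total = 49.92 + 3.01 = 52.93 dB

Base SQNR = 49.92 dB; oversampled SQNR = 52.93 dB


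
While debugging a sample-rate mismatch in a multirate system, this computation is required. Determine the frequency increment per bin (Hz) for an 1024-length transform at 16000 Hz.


DFT frequency resolution:
df = fs / N
   = 16000 / 1024
   = 15.625 Hz

15.625 Hz


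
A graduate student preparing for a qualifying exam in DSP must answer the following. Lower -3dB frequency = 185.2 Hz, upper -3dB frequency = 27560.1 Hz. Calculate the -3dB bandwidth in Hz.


Bandwidth is the difference of -3dB frequencies:
BW = f_high - f_low
   = 27560.1 - 185.2
   = 27374.9 Hz

27374.9 Hz


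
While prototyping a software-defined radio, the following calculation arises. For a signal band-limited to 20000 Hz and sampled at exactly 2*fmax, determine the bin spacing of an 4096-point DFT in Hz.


Step 1 — Nyquist sampling rate:
fs = 2 * fmax = 2 * 20000 = 40000 Hz

Step 2 — DFT bin spacing:
df = fs / N = 40000 / 4096 = 9.7656 Hz

9.7656 Hz


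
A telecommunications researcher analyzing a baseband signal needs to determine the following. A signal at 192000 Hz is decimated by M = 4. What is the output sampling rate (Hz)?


Decimation reduces the sample rate:
fs_out = fs_in / M
       = 192000 / 4
       = 48000.0 Hz

48000.0 Hz


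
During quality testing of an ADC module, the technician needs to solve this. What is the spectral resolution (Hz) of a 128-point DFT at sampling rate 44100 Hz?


DFT frequency resolution:
df = fs / N
   = 44100 / 128
   = 344.5312 Hz

344.5312 Hz


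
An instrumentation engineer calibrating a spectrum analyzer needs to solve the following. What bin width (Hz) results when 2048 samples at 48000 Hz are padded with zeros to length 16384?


Frequency resolution after zero-padding:
N_padded = 2048 * 8 = 16384
df = fs / N_padded
   = 48000 / 16384
   = 2.9297 Hz

2.9297 Hz


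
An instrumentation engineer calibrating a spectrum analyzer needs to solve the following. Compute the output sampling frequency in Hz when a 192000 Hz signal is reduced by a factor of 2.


Decimation reduces the sample rate:
fs_out = fs_in / M
       = 192000 / 2
       = 96000.0 Hz

96000.0 Hz


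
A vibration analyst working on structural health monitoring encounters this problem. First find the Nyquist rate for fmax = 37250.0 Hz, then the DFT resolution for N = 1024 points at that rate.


Step 1 — Nyquist sampling rate:
fs = 2 * fmax = 2 * 37250.0 = 74500.0 Hz

Step 2 — DFT bin spacing:
df = fs / N = 74500.0 / 1024 = 72.7539 Hz

72.7539 Hz


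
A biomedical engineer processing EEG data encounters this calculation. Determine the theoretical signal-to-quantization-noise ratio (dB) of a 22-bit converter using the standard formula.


Theoretical SNR for a full-scale sinusoid:
SNR = 6.02 * N + 1.76
    = 6.02 * 22 + 1.76
    = 132.44 + 1.76
    = 134.2 dB

134.2 dB


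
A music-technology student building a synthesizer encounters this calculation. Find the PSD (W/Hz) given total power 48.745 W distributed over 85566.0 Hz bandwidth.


Power spectral density:
PSD = P / BW
    = 48.745 / 85566.0
    = 0.00056968 W/Hz

0.00056968 W/Hz


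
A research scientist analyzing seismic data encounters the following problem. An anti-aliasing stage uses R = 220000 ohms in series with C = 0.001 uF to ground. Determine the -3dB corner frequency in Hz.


Cutoff frequency of a first-order RC filter:
fc = 1 / (2 * pi * R * C)
C = 0.001 uF = 1e-09 F
fc = 1 / (2 * pi * 220000 * 1e-09)
   = 1 / 0.0013823007675795
   = 723.43156 Hz

723.43156 Hz


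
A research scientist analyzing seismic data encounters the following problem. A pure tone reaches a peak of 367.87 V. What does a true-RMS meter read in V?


RMS voltage for a sinusoidal waveform:
V_rms = V_peak / sqrt(2)
      = 367.87 / 1.414214
      = 260.123 V

260.123 V


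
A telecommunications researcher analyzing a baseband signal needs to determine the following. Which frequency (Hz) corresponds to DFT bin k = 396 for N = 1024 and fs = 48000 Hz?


Frequency of DFT bin k:
f_k = k * fs / N
    = 396 * 48000 / 1024
    = 19008000 / 1024
    = 18562.5 Hz

18562.5 Hz


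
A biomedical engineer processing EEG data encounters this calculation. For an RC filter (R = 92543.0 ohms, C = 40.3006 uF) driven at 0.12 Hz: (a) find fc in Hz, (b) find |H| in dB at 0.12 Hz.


Step 1 — cutoff frequency:
fc = 1 / (2*pi*R*C)
C = 40.3006 uF = 4.03006e-05 F
fc = 1 / (2*pi*92543.0*4.03006e-05)
   = 0.0426742 Hz

Step 2 — magnitude at f = 0.12 Hz:
|H(f)| = 1 / sqrt(1 + (f/fc)^2)
f/fc = 0.12 / 0.0426742 = 2.812004
|H| = 1 / sqrt(1 + 7.907366) = 0.3350621
|H|_dB = 20*log10(0.3350621) = -9.5 dB

fc = 0.0426742 Hz; |H(0.12 Hz)| = -9.5 dB


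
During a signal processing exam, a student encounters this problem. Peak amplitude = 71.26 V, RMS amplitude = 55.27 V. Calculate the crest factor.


Crest factor is the ratio of peak to RMS:
CF = V_peak / V_rms
   = 71.26 / 55.27
   = 1.2893

1.2893


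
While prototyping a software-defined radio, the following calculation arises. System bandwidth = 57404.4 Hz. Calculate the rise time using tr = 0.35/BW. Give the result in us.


Rise time from bandwidth relationship:
tr = 0.35 / BW
   = 0.35 / 57404.4
   = 6.097093603e-06 s
   = 6.0971 us

6.0971 us


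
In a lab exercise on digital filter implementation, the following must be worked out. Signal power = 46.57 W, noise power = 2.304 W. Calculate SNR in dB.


SNR in decibels:
SNR = 10 * log10(Ps / Pn)
    = 10 * log10(46.57 / 2.304)
    = 10 * log10(20.2127)
    = 10 * 1.3056
    = 13.06 dB

13.06 dB


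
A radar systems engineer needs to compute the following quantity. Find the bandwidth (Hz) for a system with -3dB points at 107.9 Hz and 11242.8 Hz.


Bandwidth is the difference of -3dB frequencies:
BW = f_high - f_low
   = 11242.8 - 107.9
   = 11134.9 Hz

11134.9 Hz


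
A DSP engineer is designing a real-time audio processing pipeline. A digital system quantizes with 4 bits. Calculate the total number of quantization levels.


Number of quantization levels = 2^N
= 2^4
= 16

16


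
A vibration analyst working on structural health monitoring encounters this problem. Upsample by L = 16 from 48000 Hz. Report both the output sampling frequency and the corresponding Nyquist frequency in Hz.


Step 1 — output sample rate after interpolation by L:
fs_out = L * fs_in = 16 * 48000 = 768000 Hz

Step 2 — Nyquist frequency of the output stream:
f_Nyq = fs_out / 2 = 768000 / 2 = 384000.0 Hz

fs_out = 768000 Hz; f_Nyquist = 384000.0 Hz


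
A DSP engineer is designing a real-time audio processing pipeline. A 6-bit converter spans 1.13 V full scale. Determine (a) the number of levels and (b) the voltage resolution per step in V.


Step 1 — number of quantization levels:
L = 2^N = 2^6 = 64

Step 2 — LSB step size:
delta = Vfs / L
      = 1.13 / 64
      = 0.01765625 V

Levels = 64; step size = 0.01765625 V


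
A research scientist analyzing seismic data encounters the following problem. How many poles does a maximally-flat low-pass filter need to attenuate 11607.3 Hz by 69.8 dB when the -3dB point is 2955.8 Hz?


Butterworth filter order formula:
n = log10(10^(A/10) - 1) / (2 * log10(f_stop/f_pass))
10^(69.8/10) - 1 = 9549924.8602
f_stop/f_pass = 11607.3 / 2955.8 = 3.927
n = 5.8749 -> ceil = 6

6


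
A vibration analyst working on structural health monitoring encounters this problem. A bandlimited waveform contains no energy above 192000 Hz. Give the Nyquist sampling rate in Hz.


The Nyquist rate is twice the maximum frequency component.
fs_min = 2 * fmax
      = 2 * 192000
      = 384000 Hz

384000


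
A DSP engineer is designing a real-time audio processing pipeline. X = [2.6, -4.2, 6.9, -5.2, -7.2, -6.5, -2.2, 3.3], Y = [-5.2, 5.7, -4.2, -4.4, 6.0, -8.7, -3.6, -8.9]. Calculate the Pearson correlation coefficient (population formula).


Pearson correlation coefficient (population):
r = cov(X,Y) / (std(X) * std(Y))
Mean X = -1.5625, Mean Y = -2.9125
Cov(X,Y) = -11.008281
Std(X) = 4.864909, Std(Y) = 5.391298
r = -0.4197

-0.4197


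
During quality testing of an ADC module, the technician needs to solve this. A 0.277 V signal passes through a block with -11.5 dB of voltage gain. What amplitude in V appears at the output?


Output voltage from dB gain:
V_out = V_in * 10^(gain_dB / 20)
      = 0.277 * 10^(-11.5 / 20)
      = 0.277 * 0.266073
      = 0.0737 V

0.0737 V


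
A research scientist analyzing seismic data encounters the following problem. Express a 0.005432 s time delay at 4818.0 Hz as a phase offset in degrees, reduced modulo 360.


Phase shift from frequency and time delay:
phi = 360 * f * t_delay
    = 360 * 4818.0 * 0.005432
    = 9421.7 degrees
    mod 360 = 61.7 degrees

61.7 degrees


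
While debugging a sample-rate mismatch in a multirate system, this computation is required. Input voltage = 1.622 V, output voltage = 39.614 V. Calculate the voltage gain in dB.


Voltage gain in dB:
G = 20 * log10(Vout / Vin)
  = 20 * log10(39.614 / 1.622)
  = 20 * log10(24.422935)
  = 20 * 1.387798
  = 27.76 dB

27.76 dB


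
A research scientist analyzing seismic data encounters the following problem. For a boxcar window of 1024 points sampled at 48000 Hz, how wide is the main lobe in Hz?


Main lobe width for a rectangular window:
Width = 2 * fs / N
      = 2 * 48000 / 1024
      = 96000 / 1024
      = 93.75 Hz

93.75 Hz


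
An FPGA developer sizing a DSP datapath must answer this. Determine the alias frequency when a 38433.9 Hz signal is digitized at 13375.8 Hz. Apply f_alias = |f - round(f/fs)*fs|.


Compute the nearest integer multiple of fs to the signal:
n = round(38433.9 / 13375.8) = 3
f_alias = |38433.9 - 3 * 13375.8|
        = |38433.9 - 40127.4|
        = 1693.5 Hz

1693.5


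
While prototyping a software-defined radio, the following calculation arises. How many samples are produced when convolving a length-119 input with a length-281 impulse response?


Linear convolution output length:
L = N + M - 1
  = 119 + 281 - 1
  = 399 samples

399


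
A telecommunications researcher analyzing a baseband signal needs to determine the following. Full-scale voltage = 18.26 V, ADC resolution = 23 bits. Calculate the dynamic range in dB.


Dynamic range from full-scale to LSB:
V_min = V_max / 2^bits = 18.26 / 2^23
DR = 20 * log10(V_max / V_min)
   = 20 * log10(2^23)
   = 20 * 23 * log10(2)
   = 138.47 dB

138.47 dB


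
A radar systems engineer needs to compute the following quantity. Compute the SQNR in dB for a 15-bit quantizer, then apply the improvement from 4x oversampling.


Step 1 — baseline SQNR at Nyquist:
SQNR_base = 6.02*N + 1.76
          = 6.02*15 + 1.76
          = 92.06 dB

Step 2 — oversampling processing gain:
G = 10*log10(OSR) = 10*log10(4) = 6.02 dB

Step 3 — total:
SQNR_total = 92.06 + 6.02 = 98.08 dB

Base SQNR = 92.06 dB; oversampled SQNR = 98.08 dB


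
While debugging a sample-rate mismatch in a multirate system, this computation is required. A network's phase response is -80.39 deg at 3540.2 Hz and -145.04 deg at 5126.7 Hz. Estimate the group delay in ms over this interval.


Group delay from phase difference:
tau = -d(phi)/d(omega)
d(phi) = -64.65 deg = -1.128355 rad
d(omega) = 2*pi*(5126.7 - 3540.2) = 9968.2735 rad/s
tau = -(-1.128355) / 9968.2735
    = 0.1132 ms

0.1132 ms


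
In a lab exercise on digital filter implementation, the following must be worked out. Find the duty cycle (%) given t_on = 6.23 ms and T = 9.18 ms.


Duty cycle as a percentage:
DC = (t_on / T) * 100
   = (6.23 / 9.18) * 100
   = 0.678649 * 100
   = 67.86 %

67.86 %


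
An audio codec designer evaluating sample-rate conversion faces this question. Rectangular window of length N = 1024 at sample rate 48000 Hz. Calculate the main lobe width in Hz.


Main lobe width for a rectangular window:
Width = 2 * fs / N
      = 2 * 48000 / 1024
      = 96000 / 1024
      = 93.75 Hz

93.75 Hz


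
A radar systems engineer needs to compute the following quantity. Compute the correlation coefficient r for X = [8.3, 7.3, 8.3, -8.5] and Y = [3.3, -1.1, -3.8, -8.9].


Pearson correlation coefficient (population):
r = cov(X,Y) / (std(X) * std(Y))
Mean X = 3.85, Mean Y = -2.625
Cov(X,Y) = 25.97375
Std(X) = 7.141954, Std(Y) = 4.421185
r = 0.8226

0.8226


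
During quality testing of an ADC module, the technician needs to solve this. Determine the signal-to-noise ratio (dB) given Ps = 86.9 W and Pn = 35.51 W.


SNR in decibels:
SNR = 10 * log10(Ps / Pn)
    = 10 * log10(86.9 / 35.51)
    = 10 * log10(2.4472)
    = 10 * 0.3887
    = 3.89 dB

3.89 dB


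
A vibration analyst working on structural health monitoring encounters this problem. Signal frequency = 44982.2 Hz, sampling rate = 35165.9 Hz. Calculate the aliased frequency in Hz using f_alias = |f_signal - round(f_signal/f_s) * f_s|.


Compute the nearest integer multiple of fs to the signal:
n = round(44982.2 / 35165.9) = 1
f_alias = |44982.2 - 1 * 35165.9|
        = |44982.2 - 35165.9|
        = 9816.3 Hz

9816.3


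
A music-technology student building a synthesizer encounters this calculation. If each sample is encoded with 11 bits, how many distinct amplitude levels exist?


Number of quantization levels = 2^N
= 2^11
= 2048

2048


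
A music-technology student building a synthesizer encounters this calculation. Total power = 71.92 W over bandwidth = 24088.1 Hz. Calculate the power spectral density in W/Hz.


Power spectral density:
PSD = P / BW
    = 71.92 / 24088.1
    = 0.00298571 W/Hz

0.00298571 W/Hz


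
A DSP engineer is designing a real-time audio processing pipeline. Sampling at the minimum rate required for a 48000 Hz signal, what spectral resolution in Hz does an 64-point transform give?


Step 1 — Nyquist sampling rate:
fs = 2 * fmax = 2 * 48000 = 96000 Hz

Step 2 — DFT bin spacing:
df = fs / N = 96000 / 64 = 1500.0 Hz

1500.0 Hz


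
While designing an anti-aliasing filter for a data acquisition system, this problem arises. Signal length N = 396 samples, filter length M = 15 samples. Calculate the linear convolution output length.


Linear convolution output length:
L = N + M - 1
  = 396 + 15 - 1
  = 410 samples

410


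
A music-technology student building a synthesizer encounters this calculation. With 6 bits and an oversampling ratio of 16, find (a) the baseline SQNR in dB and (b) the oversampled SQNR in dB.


Step 1 — baseline SQNR at Nyquist:
SQNR_base = 6.02*N + 1.76
          = 6.02*6 + 1.76
          = 37.88 dB

Step 2 — oversampling processing gain:
G = 10*log10(OSR) = 10*log10(16) = 12.04 dB

Step 3 — total:
SQNR_total = 37.88 + 12.04 = 49.92 dB

Base SQNR = 37.88 dB; oversampled SQNR = 49.92 dB


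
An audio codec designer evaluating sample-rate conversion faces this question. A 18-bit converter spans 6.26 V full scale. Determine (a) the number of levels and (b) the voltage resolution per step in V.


Step 1 — number of quantization levels:
L = 2^N = 2^18 = 262144

Step 2 — LSB step size:
delta = Vfs / L
      = 6.26 / 262144
      = 2.388e-05 V

Levels = 262144; step size = 2.388e-05 V


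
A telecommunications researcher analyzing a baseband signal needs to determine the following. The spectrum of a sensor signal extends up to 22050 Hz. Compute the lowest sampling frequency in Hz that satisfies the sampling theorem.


The Nyquist rate is twice the maximum frequency component.
fs_min = 2 * fmax
      = 2 * 22050
      = 44100 Hz

44100


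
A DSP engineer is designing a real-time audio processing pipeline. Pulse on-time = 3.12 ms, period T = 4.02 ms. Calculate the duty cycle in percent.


Duty cycle as a percentage:
DC = (t_on / T) * 100
   = (3.12 / 4.02) * 100
   = 0.776119 * 100
   = 77.61 %

77.61 %


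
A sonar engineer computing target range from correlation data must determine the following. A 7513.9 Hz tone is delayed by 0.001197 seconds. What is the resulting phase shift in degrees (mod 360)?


Phase shift from frequency and time delay:
phi = 360 * f * t_delay
    = 360 * 7513.9 * 0.001197
    = 3237.89 degrees
    mod 360 = 357.89 degrees

357.89 degrees


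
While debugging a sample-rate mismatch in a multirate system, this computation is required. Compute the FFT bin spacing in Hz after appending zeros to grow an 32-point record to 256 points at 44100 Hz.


Frequency resolution after zero-padding:
N_padded = 32 * 8 = 256
df = fs / N_padded
   = 44100 / 256
   = 172.2656 Hz

172.2656 Hz


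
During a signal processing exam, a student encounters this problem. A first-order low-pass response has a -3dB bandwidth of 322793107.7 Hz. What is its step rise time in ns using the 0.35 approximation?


Rise time from bandwidth relationship:
tr = 0.35 / BW
   = 0.35 / 322793107.7
   = 1.084285853e-09 s
   = 1.0843 ns

1.0843 ns


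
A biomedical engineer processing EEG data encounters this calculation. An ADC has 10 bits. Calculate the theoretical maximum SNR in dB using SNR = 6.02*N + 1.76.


Theoretical SNR for a full-scale sinusoid:
SNR = 6.02 * N + 1.76
    = 6.02 * 10 + 1.76
    = 60.2 + 1.76
    = 61.96 dB

61.96 dB


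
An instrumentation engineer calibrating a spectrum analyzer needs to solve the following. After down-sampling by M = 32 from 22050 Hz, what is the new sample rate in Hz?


Decimation reduces the sample rate:
fs_out = fs_in / M
       = 22050 / 32
       = 689.0625 Hz

689.0625 Hz


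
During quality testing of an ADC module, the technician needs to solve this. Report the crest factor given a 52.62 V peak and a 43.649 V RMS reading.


Crest factor is the ratio of peak to RMS:
CF = V_peak / V_rms
   = 52.62 / 43.649
   = 1.2055

1.2055


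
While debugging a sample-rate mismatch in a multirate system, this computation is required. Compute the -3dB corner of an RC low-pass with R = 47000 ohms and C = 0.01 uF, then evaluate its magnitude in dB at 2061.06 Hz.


Step 1 — cutoff frequency:
fc = 1 / (2*pi*R*C)
C = 0.01 uF = 1e-08 F
fc = 1 / (2*pi*47000*1e-08)
   = 338.628 Hz

Step 2 — magnitude at f = 2061.06 Hz:
|H(f)| = 1 / sqrt(1 + (f/fc)^2)
f/fc = 2061.06 / 338.628 = 6.086502
|H| = 1 / sqrt(1 + 37.045507) = 0.1621244
|H|_dB = 20*log10(0.1621244) = -15.8 dB

fc = 338.628 Hz; |H(2061.06 Hz)| = -15.8 dB


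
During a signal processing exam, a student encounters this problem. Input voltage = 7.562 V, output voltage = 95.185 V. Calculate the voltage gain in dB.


Voltage gain in dB:
G = 20 * log10(Vout / Vin)
  = 20 * log10(95.185 / 7.562)
  = 20 * log10(12.587278)
  = 20 * 1.099932
  = 22.0 dB

22.0 dB
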